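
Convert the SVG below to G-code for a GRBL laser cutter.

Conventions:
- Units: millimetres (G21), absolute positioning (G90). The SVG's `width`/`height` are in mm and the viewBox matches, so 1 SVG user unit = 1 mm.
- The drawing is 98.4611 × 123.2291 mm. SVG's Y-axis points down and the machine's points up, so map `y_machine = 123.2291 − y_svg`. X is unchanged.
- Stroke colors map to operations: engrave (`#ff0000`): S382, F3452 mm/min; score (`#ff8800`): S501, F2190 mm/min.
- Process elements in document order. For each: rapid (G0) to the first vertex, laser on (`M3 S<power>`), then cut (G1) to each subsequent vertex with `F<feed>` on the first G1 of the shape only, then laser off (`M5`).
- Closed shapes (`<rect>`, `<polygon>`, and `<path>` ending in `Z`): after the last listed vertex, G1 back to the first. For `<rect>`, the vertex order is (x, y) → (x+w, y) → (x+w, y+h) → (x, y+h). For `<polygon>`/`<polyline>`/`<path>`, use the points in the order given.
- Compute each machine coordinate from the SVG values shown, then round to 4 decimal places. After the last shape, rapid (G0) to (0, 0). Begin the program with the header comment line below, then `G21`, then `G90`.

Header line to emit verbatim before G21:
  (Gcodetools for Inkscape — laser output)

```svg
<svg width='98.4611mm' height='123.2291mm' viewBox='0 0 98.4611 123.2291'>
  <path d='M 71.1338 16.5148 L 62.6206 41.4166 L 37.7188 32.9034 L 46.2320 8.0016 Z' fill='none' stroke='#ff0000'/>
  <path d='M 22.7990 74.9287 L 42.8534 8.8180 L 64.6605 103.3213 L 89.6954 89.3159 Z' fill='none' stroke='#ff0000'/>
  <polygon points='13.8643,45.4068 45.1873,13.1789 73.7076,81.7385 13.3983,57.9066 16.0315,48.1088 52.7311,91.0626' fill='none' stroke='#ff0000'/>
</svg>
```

(Gcodetools for Inkscape — laser output)
G21
G90
G0 X71.1338 Y106.7143
M3 S382
G1 X62.6206 Y81.8125 F3452
G1 X37.7188 Y90.3257
G1 X46.2320 Y115.2275
G1 X71.1338 Y106.7143
M5
G0 X22.7990 Y48.3004
M3 S382
G1 X42.8534 Y114.4111 F3452
G1 X64.6605 Y19.9078
G1 X89.6954 Y33.9132
G1 X22.7990 Y48.3004
M5
G0 X13.8643 Y77.8223
M3 S382
G1 X45.1873 Y110.0502 F3452
G1 X73.7076 Y41.4906
G1 X13.3983 Y65.3225
G1 X16.0315 Y75.1203
G1 X52.7311 Y32.1665
G1 X13.8643 Y77.8223
M5
G0 X0.0000 Y0.0000

viewBox `0 0 98.4611 123.2291` with mm width/height → 1 unit = 1 mm. Flip: y_m = 123.2291 − y_svg.

**Shape 1** — `<path>` regular polygon, stroke `#ff0000` → engrave (S382, F3452). Machine vertices: (71.1338,106.7143) → (62.6206,81.8125) → (37.7188,90.3257) → (46.2320,115.2275) → (71.1338,106.7143). Closed: final G1 returns to the first vertex.

**Shape 2** — `<path>` closed polygon, stroke `#ff0000` → engrave (S382, F3452). Machine vertices: (22.7990,48.3004) → (42.8534,114.4111) → (64.6605,19.9078) → (89.6954,33.9132) → (22.7990,48.3004). Closed: final G1 returns to the first vertex.

**Shape 3** — `<polygon>` closed polygon, stroke `#ff0000` → engrave (S382, F3452). Machine vertices: (13.8643,77.8223) → (45.1873,110.0502) → (73.7076,41.4906) → (13.3983,65.3225) → (16.0315,75.1203) → (52.7311,32.1665) → (13.8643,77.8223). Closed: final G1 returns to the first vertex.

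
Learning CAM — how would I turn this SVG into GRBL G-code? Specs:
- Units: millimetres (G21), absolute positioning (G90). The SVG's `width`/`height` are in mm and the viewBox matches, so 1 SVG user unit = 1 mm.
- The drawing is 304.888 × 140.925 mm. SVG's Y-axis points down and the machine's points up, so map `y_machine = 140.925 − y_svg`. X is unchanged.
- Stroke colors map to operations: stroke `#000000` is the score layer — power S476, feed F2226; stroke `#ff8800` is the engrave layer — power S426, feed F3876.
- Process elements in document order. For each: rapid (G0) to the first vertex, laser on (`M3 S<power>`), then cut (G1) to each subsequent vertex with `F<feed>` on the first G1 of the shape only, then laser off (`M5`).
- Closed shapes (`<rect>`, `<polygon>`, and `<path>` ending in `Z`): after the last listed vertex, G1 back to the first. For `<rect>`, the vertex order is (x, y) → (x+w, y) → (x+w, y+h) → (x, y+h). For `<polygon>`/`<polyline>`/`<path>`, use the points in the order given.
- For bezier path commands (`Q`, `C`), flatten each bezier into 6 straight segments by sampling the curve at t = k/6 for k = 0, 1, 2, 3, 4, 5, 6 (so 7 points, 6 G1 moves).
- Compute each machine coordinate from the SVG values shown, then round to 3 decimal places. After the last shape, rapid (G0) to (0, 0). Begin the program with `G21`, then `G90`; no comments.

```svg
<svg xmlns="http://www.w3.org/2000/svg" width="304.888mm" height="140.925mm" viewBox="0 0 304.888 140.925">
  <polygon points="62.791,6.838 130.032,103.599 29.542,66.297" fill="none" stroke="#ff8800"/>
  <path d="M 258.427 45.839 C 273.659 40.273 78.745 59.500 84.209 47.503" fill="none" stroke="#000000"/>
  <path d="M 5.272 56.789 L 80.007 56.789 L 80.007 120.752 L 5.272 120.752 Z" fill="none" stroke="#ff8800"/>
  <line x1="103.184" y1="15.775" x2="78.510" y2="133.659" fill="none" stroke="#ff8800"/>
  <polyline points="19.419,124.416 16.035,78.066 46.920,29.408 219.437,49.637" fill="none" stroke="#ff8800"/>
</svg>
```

G21
G90
G0 X62.791 Y134.087
M3 S426
G1 X130.032 Y37.326 F3876
G1 X29.542 Y74.628
G1 X62.791 Y134.087
M5
G0 X258.427 Y95.086
M3 S476
G1 X250.431 Y96.062 F2226
G1 X218.815 Y94.462
G1 X174.981 Y91.842
G1 X130.333 Y89.758
G1 X96.275 Y89.766
G1 X84.209 Y93.422
M5
G0 X5.272 Y84.136
M3 S426
G1 X80.007 Y84.136 F3876
G1 X80.007 Y20.173
G1 X5.272 Y20.173
G1 X5.272 Y84.136
M5
G0 X103.184 Y125.150
M3 S426
G1 X78.510 Y7.266 F3876
M5
G0 X19.419 Y16.509
M3 S426
G1 X16.035 Y62.859 F3876
G1 X46.920 Y111.517
G1 X219.437 Y91.288
M5
G0 X0.000 Y0.000

Since the viewBox matches the mm dimensions, user units are millimetres directly. The only transform is the Y-flip y_m = 140.925 − y_svg.

Shape 1 is a closed polygon drawn with `<polygon>`. Its stroke #ff8800 means engrave at S426, F3876. After flipping Y the toolpath is (62.791,134.087) → (130.032,37.326) → (29.542,74.628) → (62.791,134.087), returning to the start.

Shape 2 is a cubic bezier drawn with `<path>`. Its stroke #000000 means score at S476, F2226. After flipping Y the toolpath is (258.427,95.086) → (250.431,96.062) → (218.815,94.462) → (174.981,91.842) → (130.333,89.758) → (96.275,89.766) → (84.209,93.422).

Shape 3 is a rectangle drawn with `<path>`. Its stroke #ff8800 means engrave at S426, F3876. After flipping Y the toolpath is (5.272,84.136) → (80.007,84.136) → (80.007,20.173) → (5.272,20.173) → (5.272,84.136), returning to the start.

Shape 4 is a line segment drawn with `<line>`. Its stroke #ff8800 means engrave at S426, F3876. After flipping Y the toolpath is (103.184,125.150) → (78.510,7.266).

Shape 5 is a open polyline drawn with `<polyline>`. Its stroke #ff8800 means engrave at S426, F3876. After flipping Y the toolpath is (19.419,16.509) → (16.035,62.859) → (46.920,111.517) → (219.437,91.288).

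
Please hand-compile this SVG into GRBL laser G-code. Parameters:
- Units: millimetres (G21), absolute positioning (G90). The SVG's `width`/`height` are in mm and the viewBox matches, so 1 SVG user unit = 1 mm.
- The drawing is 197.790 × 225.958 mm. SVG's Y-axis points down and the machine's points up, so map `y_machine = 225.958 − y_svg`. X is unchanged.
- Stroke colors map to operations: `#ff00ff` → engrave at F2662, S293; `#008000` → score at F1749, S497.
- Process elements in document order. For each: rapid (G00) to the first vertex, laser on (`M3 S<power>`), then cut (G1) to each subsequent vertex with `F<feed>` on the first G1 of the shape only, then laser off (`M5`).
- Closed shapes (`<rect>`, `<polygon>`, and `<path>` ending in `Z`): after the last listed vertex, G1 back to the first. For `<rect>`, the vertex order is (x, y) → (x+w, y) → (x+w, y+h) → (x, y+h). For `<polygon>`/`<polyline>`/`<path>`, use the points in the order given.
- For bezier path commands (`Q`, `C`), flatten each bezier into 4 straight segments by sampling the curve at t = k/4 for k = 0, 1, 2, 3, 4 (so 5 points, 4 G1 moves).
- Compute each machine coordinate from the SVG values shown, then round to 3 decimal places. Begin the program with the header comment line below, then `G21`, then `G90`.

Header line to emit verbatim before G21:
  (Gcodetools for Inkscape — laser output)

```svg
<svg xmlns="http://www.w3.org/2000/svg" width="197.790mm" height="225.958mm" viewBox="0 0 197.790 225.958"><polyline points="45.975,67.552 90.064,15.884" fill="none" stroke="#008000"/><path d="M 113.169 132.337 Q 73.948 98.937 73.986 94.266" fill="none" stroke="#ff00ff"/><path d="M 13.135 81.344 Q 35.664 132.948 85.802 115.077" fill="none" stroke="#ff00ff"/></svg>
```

1 u = 1 mm; y_m = 225.958 − y.

[1] `<polyline>` line segment, #008000→score S497 F1749: (45.975,158.406) → (90.064,210.074)

[2] `<path>` quadratic bezier, #ff00ff→engrave S293 F2662: (113.169,93.621) → (96.012,108.525) → (83.763,119.839) → (76.421,127.561) → (73.986,131.692)

[3] `<path>` quadratic bezier, #ff00ff→engrave S293 F2662: (13.135,144.614) → (26.125,123.154) → (42.566,110.379) → (62.459,106.288) → (85.802,110.881)

(Gcodetools for Inkscape — laser output)
G21
G90
G00 X45.975 Y158.406
M3 S497
G1 X90.064 Y210.074 F1749
M5
G00 X113.169 Y93.621
M3 S293
G1 X96.012 Y108.525 F2662
G1 X83.763 Y119.839
G1 X76.421 Y127.561
G1 X73.986 Y131.692
M5
G00 X13.135 Y144.614
M3 S293
G1 X26.125 Y123.154 F2662
G1 X42.566 Y110.379
G1 X62.459 Y106.288
G1 X85.802 Y110.881
M5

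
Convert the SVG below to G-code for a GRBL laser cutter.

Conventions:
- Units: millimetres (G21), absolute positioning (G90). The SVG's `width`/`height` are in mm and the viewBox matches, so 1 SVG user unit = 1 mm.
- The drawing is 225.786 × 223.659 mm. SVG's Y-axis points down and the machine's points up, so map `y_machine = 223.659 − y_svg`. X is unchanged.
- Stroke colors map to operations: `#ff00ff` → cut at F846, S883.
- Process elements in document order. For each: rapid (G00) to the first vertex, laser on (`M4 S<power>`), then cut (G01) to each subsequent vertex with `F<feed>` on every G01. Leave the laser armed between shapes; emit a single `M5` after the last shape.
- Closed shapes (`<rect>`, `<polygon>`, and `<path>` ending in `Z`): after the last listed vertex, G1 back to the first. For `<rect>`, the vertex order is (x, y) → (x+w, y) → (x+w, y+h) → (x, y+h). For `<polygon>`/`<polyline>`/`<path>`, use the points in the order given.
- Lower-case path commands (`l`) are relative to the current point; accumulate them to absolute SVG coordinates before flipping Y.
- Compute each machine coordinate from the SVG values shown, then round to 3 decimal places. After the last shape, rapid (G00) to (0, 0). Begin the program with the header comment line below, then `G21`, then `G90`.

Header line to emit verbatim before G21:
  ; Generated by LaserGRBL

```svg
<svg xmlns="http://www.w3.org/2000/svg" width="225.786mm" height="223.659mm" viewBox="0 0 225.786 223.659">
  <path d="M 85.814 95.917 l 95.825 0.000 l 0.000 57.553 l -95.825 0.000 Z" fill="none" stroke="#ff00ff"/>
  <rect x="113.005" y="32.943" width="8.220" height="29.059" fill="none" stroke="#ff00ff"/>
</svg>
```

; Generated by LaserGRBL
G21
G90
G00 X85.814 Y127.742
M4 S883
G01 X181.639 Y127.742 F846
G01 X181.639 Y70.189 F846
G01 X85.814 Y70.189 F846
G01 X85.814 Y127.742 F846
G00 X113.005 Y190.716
M4 S883
G01 X121.225 Y190.716 F846
G01 X121.225 Y161.657 F846
G01 X113.005 Y161.657 F846
G01 X113.005 Y190.716 F846
M5
G00 X0.000 Y0.000

1 u = 1 mm; y_m = 223.659 − y.

[1] `<path>` rectangle, #ff00ff→cut S883 F846: (85.814,127.742) → (181.639,127.742) → (181.639,70.189) → (85.814,70.189) → (85.814,127.742) (closed)

[2] `<rect>` rectangle, #ff00ff→cut S883 F846: (113.005,190.716) → (121.225,190.716) → (121.225,161.657) → (113.005,161.657) → (113.005,190.716) (closed)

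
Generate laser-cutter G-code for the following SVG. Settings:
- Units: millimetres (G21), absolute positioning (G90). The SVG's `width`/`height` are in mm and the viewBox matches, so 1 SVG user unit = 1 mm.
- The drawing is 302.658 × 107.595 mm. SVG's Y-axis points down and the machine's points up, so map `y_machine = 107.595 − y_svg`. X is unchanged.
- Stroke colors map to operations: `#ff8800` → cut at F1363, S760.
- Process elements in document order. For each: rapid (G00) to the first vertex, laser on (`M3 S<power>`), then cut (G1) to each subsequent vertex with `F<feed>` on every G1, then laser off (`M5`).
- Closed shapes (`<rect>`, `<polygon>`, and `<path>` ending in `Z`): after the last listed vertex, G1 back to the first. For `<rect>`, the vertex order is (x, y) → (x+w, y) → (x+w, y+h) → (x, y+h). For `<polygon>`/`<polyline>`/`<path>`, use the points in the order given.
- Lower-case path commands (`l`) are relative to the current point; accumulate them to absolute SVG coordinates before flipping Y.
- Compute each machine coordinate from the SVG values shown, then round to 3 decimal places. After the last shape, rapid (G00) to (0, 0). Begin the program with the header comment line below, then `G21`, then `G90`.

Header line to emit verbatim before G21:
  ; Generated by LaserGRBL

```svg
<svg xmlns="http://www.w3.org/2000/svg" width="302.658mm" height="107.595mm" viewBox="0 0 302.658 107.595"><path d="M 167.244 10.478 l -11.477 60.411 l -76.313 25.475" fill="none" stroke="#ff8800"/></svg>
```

; Generated by LaserGRBL
G21
G90
G00 X167.244 Y97.117
M3 S760
G1 X155.767 Y36.706 F1363
G1 X79.454 Y11.231 F1363
M5
G00 X0.000 Y0.000

viewBox `0 0 302.658 107.595` with mm width/height → 1 unit = 1 mm. Flip: y_m = 107.595 − y_svg.

**Shape 1** — `<path>` open polyline, stroke `#ff8800` → cut (S760, F1363). Machine vertices: (167.244,97.117) → (155.767,36.706) → (79.454,11.231). Open path.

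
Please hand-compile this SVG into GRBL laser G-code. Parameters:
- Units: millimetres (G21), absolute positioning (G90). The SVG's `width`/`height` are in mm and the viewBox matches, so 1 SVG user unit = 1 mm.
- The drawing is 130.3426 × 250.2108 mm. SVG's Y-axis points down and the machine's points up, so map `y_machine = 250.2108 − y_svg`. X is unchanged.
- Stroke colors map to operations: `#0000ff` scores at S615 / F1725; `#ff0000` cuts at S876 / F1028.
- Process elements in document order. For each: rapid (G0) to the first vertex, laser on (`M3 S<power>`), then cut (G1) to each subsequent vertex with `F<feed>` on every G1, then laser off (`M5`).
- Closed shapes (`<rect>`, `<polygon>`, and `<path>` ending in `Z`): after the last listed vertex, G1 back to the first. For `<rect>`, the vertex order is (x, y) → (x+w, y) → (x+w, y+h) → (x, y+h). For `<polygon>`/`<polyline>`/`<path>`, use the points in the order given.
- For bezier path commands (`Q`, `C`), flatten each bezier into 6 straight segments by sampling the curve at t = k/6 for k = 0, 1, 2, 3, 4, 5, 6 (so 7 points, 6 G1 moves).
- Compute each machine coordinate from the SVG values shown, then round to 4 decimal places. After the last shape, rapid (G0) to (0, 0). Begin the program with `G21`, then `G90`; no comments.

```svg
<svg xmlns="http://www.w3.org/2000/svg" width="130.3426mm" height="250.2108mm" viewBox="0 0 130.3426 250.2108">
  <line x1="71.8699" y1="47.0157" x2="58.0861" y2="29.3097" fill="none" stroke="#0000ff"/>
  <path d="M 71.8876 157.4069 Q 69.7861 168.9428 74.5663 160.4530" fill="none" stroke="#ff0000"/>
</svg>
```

G21
G90
G0 X71.8699 Y203.1951
M3 S615
G1 X58.0861 Y220.9011 F1725
M5
G0 X71.8876 Y92.8039
M3 S876
G1 X71.3783 Y89.5149 F1028
G1 X71.2512 Y87.3384 F1028
G1 X71.5065 Y86.2744 F1028
G1 X72.1441 Y86.3230 F1028
G1 X73.1641 Y87.4841 F1028
G1 X74.5663 Y89.7578 F1028
M5
G0 X0.0000 Y0.0000

Since the viewBox matches the mm dimensions, user units are millimetres directly. The only transform is the Y-flip y_m = 250.2108 − y_svg.

Shape 1 is a line segment drawn with `<line>`. Its stroke #0000ff means score at S615, F1725. After flipping Y the toolpath is (71.8699,203.1951) → (58.0861,220.9011).

Shape 2 is a quadratic bezier drawn with `<path>`. Its stroke #ff0000 means cut at S876, F1028. After flipping Y the toolpath is (71.8876,92.8039) → (71.3783,89.5149) → (71.2512,87.3384) → (71.5065,86.2744) → (72.1441,86.3230) → (73.1641,87.4841) → (74.5663,89.7578).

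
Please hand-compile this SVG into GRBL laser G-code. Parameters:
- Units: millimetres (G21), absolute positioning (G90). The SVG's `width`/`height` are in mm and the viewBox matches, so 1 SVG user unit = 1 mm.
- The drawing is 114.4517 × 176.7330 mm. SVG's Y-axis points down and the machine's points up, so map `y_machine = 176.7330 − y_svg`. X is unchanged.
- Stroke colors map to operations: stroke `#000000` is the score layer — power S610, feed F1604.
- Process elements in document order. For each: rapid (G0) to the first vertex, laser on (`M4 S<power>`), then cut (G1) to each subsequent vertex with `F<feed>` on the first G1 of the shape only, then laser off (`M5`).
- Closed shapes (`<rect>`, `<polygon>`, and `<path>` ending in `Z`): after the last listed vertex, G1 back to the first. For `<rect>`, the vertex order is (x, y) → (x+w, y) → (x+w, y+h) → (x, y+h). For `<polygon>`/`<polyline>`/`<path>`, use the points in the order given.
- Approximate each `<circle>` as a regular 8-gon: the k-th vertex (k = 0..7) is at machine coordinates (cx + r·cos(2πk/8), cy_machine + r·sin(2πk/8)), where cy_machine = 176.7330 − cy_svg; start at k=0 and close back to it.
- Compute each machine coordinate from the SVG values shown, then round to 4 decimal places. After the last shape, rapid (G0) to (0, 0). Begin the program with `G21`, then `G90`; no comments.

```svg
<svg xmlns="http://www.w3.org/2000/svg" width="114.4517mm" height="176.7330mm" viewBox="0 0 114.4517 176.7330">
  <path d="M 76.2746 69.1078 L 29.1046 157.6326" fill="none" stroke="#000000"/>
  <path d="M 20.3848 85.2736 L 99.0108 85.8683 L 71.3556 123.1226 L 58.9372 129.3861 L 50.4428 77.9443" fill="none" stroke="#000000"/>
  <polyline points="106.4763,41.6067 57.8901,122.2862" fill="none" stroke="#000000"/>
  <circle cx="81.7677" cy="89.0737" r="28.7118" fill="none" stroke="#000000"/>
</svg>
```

G21
G90
G0 X76.2746 Y107.6252
M4 S610
G1 X29.1046 Y19.1004 F1604
M5
G0 X20.3848 Y91.4594
M4 S610
G1 X99.0108 Y90.8647 F1604
G1 X71.3556 Y53.6104
G1 X58.9372 Y47.3469
G1 X50.4428 Y98.7887
M5
G0 X106.4763 Y135.1263
M4 S610
G1 X57.8901 Y54.4468 F1604
M5
G0 X110.4795 Y87.6593
M4 S610
G1 X102.0700 Y107.9616 F1604
G1 X81.7677 Y116.3711
G1 X61.4654 Y107.9616
G1 X53.0559 Y87.6593
G1 X61.4654 Y67.3570
G1 X81.7677 Y58.9475
G1 X102.0700 Y67.3570
G1 X110.4795 Y87.6593
M5
G0 X0.0000 Y0.0000

1 u = 1 mm; y_m = 176.7330 − y.

[1] `<path>` line segment, #000000→score S610 F1604: (76.2746,107.6252) → (29.1046,19.1004)

[2] `<path>` open polyline, #000000→score S610 F1604: (20.3848,91.4594) → (99.0108,90.8647) → (71.3556,53.6104) → (58.9372,47.3469) → (50.4428,98.7887)

[3] `<polyline>` line segment, #000000→score S610 F1604: (106.4763,135.1263) → (57.8901,54.4468)

[4] `<circle>` circle, #000000→score S610 F1604: (110.4795,87.6593) → (102.0700,107.9616) → (81.7677,116.3711) → (61.4654,107.9616) → (53.0559,87.6593) → (61.4654,67.3570) → (81.7677,58.9475) → (102.0700,67.3570) → (110.4795,87.6593) (closed)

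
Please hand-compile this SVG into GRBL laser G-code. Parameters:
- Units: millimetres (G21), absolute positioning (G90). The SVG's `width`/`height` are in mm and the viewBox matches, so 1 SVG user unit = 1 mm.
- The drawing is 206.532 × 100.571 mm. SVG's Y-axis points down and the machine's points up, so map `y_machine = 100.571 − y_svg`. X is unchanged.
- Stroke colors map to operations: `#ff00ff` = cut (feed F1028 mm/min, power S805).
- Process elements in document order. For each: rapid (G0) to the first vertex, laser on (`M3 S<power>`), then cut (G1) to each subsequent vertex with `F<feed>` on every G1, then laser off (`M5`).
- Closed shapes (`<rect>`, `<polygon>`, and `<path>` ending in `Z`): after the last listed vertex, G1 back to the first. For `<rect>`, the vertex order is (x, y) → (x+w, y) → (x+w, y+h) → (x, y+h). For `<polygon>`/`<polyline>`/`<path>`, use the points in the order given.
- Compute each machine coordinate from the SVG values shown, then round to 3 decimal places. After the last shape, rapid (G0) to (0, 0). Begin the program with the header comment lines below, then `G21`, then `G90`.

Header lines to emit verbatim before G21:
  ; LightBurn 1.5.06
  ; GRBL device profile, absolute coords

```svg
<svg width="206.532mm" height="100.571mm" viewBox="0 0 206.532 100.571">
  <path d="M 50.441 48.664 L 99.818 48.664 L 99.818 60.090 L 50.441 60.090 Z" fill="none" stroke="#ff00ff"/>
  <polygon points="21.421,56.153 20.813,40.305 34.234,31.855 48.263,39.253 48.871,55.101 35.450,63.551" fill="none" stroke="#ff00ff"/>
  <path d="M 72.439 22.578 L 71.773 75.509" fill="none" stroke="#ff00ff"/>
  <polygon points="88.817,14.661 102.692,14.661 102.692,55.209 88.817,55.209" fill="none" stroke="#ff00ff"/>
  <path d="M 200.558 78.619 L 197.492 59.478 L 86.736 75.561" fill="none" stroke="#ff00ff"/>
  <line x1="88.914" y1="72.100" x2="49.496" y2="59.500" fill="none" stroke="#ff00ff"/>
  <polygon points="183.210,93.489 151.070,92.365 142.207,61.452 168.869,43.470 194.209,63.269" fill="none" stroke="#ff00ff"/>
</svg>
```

; LightBurn 1.5.06
; GRBL device profile, absolute coords
G21
G90
G0 X50.441 Y51.907
M3 S805
G1 X99.818 Y51.907 F1028
G1 X99.818 Y40.481 F1028
G1 X50.441 Y40.481 F1028
G1 X50.441 Y51.907 F1028
M5
G0 X21.421 Y44.418
M3 S805
G1 X20.813 Y60.266 F1028
G1 X34.234 Y68.716 F1028
G1 X48.263 Y61.318 F1028
G1 X48.871 Y45.470 F1028
G1 X35.450 Y37.020 F1028
G1 X21.421 Y44.418 F1028
M5
G0 X72.439 Y77.993
M3 S805
G1 X71.773 Y25.062 F1028
M5
G0 X88.817 Y85.910
M3 S805
G1 X102.692 Y85.910 F1028
G1 X102.692 Y45.362 F1028
G1 X88.817 Y45.362 F1028
G1 X88.817 Y85.910 F1028
M5
G0 X200.558 Y21.952
M3 S805
G1 X197.492 Y41.093 F1028
G1 X86.736 Y25.010 F1028
M5
G0 X88.914 Y28.471
M3 S805
G1 X49.496 Y41.071 F1028
M5
G0 X183.210 Y7.082
M3 S805
G1 X151.070 Y8.206 F1028
G1 X142.207 Y39.119 F1028
G1 X168.869 Y57.101 F1028
G1 X194.209 Y37.302 F1028
G1 X183.210 Y7.082 F1028
M5
G0 X0.000 Y0.000

Since the viewBox matches the mm dimensions, user units are millimetres directly. The only transform is the Y-flip y_m = 100.571 − y_svg.

Shape 1 is a rectangle drawn with `<path>`. Its stroke #ff00ff means cut at S805, F1028. After flipping Y the toolpath is (50.441,51.907) → (99.818,51.907) → (99.818,40.481) → (50.441,40.481) → (50.441,51.907), returning to the start.

Shape 2 is a regular polygon drawn with `<polygon>`. Its stroke #ff00ff means cut at S805, F1028. After flipping Y the toolpath is (21.421,44.418) → (20.813,60.266) → (34.234,68.716) → (48.263,61.318) → (48.871,45.470) → (35.450,37.020) → (21.421,44.418), returning to the start.

Shape 3 is a line segment drawn with `<path>`. Its stroke #ff00ff means cut at S805, F1028. After flipping Y the toolpath is (72.439,77.993) → (71.773,25.062).

Shape 4 is a rectangle drawn with `<polygon>`. Its stroke #ff00ff means cut at S805, F1028. After flipping Y the toolpath is (88.817,85.910) → (102.692,85.910) → (102.692,45.362) → (88.817,45.362) → (88.817,85.910), returning to the start.

Shape 5 is a open polyline drawn with `<path>`. Its stroke #ff00ff means cut at S805, F1028. After flipping Y the toolpath is (200.558,21.952) → (197.492,41.093) → (86.736,25.010).

Shape 6 is a line segment drawn with `<line>`. Its stroke #ff00ff means cut at S805, F1028. After flipping Y the toolpath is (88.914,28.471) → (49.496,41.071).

Shape 7 is a regular polygon drawn with `<polygon>`. Its stroke #ff00ff means cut at S805, F1028. After flipping Y the toolpath is (183.210,7.082) → (151.070,8.206) → (142.207,39.119) → (168.869,57.101) → (194.209,37.302) → (183.210,7.082), returning to the start.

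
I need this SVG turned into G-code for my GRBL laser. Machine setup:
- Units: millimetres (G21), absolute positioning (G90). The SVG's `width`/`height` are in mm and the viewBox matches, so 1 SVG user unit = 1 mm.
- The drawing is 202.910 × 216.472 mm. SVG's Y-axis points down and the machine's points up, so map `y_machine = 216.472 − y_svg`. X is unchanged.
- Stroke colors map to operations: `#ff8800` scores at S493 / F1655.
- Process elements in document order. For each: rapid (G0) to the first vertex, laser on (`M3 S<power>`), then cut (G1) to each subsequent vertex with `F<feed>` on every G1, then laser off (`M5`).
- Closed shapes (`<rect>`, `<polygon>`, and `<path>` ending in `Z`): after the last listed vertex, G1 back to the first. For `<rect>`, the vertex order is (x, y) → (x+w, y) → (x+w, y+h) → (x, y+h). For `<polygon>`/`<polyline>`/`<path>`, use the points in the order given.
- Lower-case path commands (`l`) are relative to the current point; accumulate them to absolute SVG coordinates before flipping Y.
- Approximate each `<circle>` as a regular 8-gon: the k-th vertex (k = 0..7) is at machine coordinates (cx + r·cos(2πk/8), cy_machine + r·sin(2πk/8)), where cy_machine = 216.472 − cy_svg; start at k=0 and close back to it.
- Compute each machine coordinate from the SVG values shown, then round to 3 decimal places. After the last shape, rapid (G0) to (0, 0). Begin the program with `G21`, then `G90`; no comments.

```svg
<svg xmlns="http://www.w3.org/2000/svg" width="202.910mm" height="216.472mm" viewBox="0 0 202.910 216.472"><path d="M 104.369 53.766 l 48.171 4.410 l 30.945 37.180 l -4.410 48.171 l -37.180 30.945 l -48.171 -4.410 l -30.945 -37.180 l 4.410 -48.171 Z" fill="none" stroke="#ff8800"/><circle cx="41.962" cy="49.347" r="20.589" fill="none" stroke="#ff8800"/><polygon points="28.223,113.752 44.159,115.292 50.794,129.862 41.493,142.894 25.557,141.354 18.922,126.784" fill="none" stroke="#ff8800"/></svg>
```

G21
G90
G0 X104.369 Y162.706
M3 S493
G1 X152.540 Y158.296 F1655
G1 X183.485 Y121.116 F1655
G1 X179.075 Y72.945 F1655
G1 X141.895 Y42.000 F1655
G1 X93.724 Y46.410 F1655
G1 X62.779 Y83.590 F1655
G1 X67.189 Y131.761 F1655
G1 X104.369 Y162.706 F1655
M5
G0 X62.551 Y167.125
M3 S493
G1 X56.521 Y181.684 F1655
G1 X41.962 Y187.714 F1655
G1 X27.403 Y181.684 F1655
G1 X21.373 Y167.125 F1655
G1 X27.403 Y152.566 F1655
G1 X41.962 Y146.536 F1655
G1 X56.521 Y152.566 F1655
G1 X62.551 Y167.125 F1655
M5
G0 X28.223 Y102.720
M3 S493
G1 X44.159 Y101.180 F1655
G1 X50.794 Y86.610 F1655
G1 X41.493 Y73.578 F1655
G1 X25.557 Y75.118 F1655
G1 X18.922 Y89.688 F1655
G1 X28.223 Y102.720 F1655
M5
G0 X0.000 Y0.000

1 u = 1 mm; y_m = 216.472 − y.

[1] `<path>` regular polygon, #ff8800→score S493 F1655: (104.369,162.706) → (152.540,158.296) → (183.485,121.116) → (179.075,72.945) → (141.895,42.000) → (93.724,46.410) → (62.779,83.590) → (67.189,131.761) → (104.369,162.706) (closed)

[2] `<circle>` circle, #ff8800→score S493 F1655: (62.551,167.125) → (56.521,181.684) → (41.962,187.714) → (27.403,181.684) → (21.373,167.125) → (27.403,152.566) → (41.962,146.536) → (56.521,152.566) → (62.551,167.125) (closed)

[3] `<polygon>` regular polygon, #ff8800→score S493 F1655: (28.223,102.720) → (44.159,101.180) → (50.794,86.610) → (41.493,73.578) → (25.557,75.118) → (18.922,89.688) → (28.223,102.720) (closed)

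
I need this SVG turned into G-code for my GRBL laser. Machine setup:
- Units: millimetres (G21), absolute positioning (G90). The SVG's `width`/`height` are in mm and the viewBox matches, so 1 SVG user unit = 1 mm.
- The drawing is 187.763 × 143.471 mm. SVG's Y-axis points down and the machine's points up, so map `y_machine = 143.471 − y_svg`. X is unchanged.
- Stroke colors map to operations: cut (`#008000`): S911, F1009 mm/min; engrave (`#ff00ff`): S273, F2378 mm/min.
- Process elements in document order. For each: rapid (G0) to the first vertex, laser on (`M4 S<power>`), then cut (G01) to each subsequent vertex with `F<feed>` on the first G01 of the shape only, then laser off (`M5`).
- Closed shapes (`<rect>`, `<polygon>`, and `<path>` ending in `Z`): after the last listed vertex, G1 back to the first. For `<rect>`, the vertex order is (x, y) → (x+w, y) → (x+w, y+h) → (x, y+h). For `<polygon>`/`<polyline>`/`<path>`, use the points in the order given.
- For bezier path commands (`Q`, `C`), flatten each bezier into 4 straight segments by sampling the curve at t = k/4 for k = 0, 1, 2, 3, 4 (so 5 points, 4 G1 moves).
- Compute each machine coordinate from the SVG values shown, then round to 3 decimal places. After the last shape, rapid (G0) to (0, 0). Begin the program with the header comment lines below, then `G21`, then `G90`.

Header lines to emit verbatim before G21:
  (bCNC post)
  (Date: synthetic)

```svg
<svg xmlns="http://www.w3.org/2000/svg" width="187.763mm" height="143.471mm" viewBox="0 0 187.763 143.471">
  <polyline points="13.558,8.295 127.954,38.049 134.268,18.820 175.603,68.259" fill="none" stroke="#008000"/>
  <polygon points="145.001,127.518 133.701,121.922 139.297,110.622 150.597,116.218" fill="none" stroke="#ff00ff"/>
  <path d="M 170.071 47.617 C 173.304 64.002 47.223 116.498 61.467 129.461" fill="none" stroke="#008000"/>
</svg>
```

1 u = 1 mm; y_m = 143.471 − y.

[1] `<polyline>` open polyline, #008000→cut S911 F1009: (13.558,135.176) → (127.954,105.422) → (134.268,124.651) → (175.603,75.212)

[2] `<polygon>` regular polygon, #ff00ff→engrave S273 F2378: (145.001,15.953) → (133.701,21.549) → (139.297,32.849) → (150.597,27.253) → (145.001,15.953) (closed)

[3] `<path>` cubic bezier, #008000→cut S911 F1009: (170.071,95.854) → (152.462,77.976) → (111.640,53.649) → (72.882,29.963) → (61.467,14.010)

(bCNC post)
(Date: synthetic)
G21
G90
G0 X13.558 Y135.176
M4 S911
G01 X127.954 Y105.422 F1009
G01 X134.268 Y124.651
G01 X175.603 Y75.212
M5
G0 X145.001 Y15.953
M4 S273
G01 X133.701 Y21.549 F2378
G01 X139.297 Y32.849
G01 X150.597 Y27.253
G01 X145.001 Y15.953
M5
G0 X170.071 Y95.854
M4 S911
G01 X152.462 Y77.976 F1009
G01 X111.640 Y53.649
G01 X72.882 Y29.963
G01 X61.467 Y14.010
M5
G0 X0.000 Y0.000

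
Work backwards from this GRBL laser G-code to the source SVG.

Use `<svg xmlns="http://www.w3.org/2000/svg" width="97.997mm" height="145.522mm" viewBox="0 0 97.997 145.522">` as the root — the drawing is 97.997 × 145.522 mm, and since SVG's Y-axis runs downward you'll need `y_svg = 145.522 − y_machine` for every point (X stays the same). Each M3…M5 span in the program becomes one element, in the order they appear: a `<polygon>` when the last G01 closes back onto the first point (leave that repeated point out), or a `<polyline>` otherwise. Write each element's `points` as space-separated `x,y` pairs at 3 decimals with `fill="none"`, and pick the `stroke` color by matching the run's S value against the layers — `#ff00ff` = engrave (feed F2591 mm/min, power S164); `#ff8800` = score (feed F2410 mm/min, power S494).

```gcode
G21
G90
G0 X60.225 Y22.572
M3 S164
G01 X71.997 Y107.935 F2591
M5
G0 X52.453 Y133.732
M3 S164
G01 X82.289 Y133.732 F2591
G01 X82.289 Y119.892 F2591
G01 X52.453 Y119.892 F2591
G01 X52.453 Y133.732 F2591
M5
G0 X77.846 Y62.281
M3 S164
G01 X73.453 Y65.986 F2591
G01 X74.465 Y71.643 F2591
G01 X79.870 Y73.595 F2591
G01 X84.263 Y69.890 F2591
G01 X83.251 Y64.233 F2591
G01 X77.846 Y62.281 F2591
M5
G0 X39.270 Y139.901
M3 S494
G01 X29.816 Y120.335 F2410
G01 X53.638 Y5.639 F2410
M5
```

<svg xmlns="http://www.w3.org/2000/svg" width="97.997mm" height="145.522mm" viewBox="0 0 97.997 145.522">
  <polyline points="60.225,122.950 71.997,37.587" fill="none" stroke="#ff00ff"/>
  <polygon points="52.453,11.790 82.289,11.790 82.289,25.630 52.453,25.630" fill="none" stroke="#ff00ff"/>
  <polygon points="77.846,83.241 73.453,79.536 74.465,73.879 79.870,71.927 84.263,75.632 83.251,81.289" fill="none" stroke="#ff00ff"/>
  <polyline points="39.270,5.621 29.816,25.187 53.638,139.883" fill="none" stroke="#ff8800"/>
</svg>

Each laser-on run becomes one SVG element. Flip Y back into SVG space with y_svg = 145.522 − y_machine.

Run 1: power S164 maps to stroke `#ff00ff` (engrave). The run is open, so emit a `<polyline>` with points (Y-flipped): 60.225,122.950 71.997,37.587.

Run 2: power S164 maps to stroke `#ff00ff` (engrave). The run returns to its start, so emit a `<polygon>` with points (Y-flipped): 52.453,11.790 82.289,11.790 82.289,25.630 52.453,25.630.

Run 3: power S164 maps to stroke `#ff00ff` (engrave). The run returns to its start, so emit a `<polygon>` with points (Y-flipped): 77.846,83.241 73.453,79.536 74.465,73.879 79.870,71.927 84.263,75.632 83.251,81.289.

Run 4: the run's S494 means `#ff8800` (score). The run is open, so emit a `<polyline>` with points (Y-flipped): 39.270,5.621 29.816,25.187 53.638,139.883.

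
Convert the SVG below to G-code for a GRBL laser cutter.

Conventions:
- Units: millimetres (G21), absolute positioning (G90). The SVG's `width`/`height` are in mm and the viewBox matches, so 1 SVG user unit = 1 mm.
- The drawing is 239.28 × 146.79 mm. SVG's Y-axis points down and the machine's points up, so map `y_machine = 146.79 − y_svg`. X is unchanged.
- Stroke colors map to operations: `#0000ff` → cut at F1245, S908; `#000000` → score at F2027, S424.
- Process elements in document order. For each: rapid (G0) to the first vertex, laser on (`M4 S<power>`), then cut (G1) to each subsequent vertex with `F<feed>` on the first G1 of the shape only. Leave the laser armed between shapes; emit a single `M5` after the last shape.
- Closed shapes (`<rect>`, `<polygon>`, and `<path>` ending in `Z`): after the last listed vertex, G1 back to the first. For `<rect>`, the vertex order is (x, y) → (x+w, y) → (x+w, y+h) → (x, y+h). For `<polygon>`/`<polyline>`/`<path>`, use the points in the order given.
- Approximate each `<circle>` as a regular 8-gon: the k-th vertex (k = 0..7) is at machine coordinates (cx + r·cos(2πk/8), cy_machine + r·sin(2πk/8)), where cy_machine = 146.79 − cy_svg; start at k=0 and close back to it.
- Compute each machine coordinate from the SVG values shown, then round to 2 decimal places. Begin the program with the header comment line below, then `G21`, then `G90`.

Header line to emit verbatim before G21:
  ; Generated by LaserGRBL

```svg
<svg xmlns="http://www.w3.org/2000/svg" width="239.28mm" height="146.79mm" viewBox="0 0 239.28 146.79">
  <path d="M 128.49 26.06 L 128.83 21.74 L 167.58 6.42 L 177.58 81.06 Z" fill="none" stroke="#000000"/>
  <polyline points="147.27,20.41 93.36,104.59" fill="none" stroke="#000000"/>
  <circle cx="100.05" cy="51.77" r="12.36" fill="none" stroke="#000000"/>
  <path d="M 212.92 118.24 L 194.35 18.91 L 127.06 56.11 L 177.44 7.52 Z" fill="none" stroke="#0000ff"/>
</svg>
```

viewBox `0 0 239.28 146.79` with mm width/height → 1 unit = 1 mm. Flip: y_m = 146.79 − y_svg.

**Shape 1** — `<path>` closed polygon, stroke `#000000` → score (S424, F2027). Machine vertices: (128.49,120.73) → (128.83,125.05) → (167.58,140.37) → (177.58,65.73) → (128.49,120.73). Closed: final G1 returns to the first vertex.

**Shape 2** — `<polyline>` line segment, stroke `#000000` → score (S424, F2027). Machine vertices: (147.27,126.38) → (93.36,42.20). Open path.

**Shape 3** — `<circle>` circle, stroke `#000000` → score (S424, F2027). Machine vertices: (112.41,95.02) → (108.79,103.76) → (100.05,107.38) → (91.31,103.76) → (87.69,95.02) → (91.31,86.28) → (100.05,82.66) → (108.79,86.28) → (112.41,95.02). Closed: final G1 returns to the first vertex.

**Shape 4** — `<path>` closed polygon, stroke `#0000ff` → cut (S908, F1245). Machine vertices: (212.92,28.55) → (194.35,127.88) → (127.06,90.68) → (177.44,139.27) → (212.92,28.55). Closed: final G1 returns to the first vertex.

; Generated by LaserGRBL
G21
G90
G0 X128.49 Y120.73
M4 S424
G1 X128.83 Y125.05 F2027
G1 X167.58 Y140.37
G1 X177.58 Y65.73
G1 X128.49 Y120.73
G0 X147.27 Y126.38
M4 S424
G1 X93.36 Y42.20 F2027
G0 X112.41 Y95.02
M4 S424
G1 X108.79 Y103.76 F2027
G1 X100.05 Y107.38
G1 X91.31 Y103.76
G1 X87.69 Y95.02
G1 X91.31 Y86.28
G1 X100.05 Y82.66
G1 X108.79 Y86.28
G1 X112.41 Y95.02
G0 X212.92 Y28.55
M4 S908
G1 X194.35 Y127.88 F1245
G1 X127.06 Y90.68
G1 X177.44 Y139.27
G1 X212.92 Y28.55
M5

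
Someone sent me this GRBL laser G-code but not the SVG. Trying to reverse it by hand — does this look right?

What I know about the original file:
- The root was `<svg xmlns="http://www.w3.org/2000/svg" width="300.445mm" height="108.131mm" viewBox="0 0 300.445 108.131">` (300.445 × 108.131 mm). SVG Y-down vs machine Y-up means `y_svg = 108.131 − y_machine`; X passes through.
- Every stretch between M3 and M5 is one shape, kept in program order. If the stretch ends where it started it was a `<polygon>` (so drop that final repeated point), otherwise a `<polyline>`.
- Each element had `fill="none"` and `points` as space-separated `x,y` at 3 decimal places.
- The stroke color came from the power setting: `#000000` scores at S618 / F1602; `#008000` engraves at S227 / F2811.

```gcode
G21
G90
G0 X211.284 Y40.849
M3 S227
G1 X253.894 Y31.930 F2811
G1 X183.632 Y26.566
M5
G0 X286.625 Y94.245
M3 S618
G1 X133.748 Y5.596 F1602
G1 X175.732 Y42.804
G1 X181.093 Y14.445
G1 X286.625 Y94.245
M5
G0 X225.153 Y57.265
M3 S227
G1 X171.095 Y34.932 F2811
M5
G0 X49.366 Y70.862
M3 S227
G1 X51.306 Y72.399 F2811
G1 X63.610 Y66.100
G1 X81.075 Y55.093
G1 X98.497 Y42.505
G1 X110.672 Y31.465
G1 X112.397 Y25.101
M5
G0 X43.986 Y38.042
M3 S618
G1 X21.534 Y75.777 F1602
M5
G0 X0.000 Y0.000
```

Machine Y-up, SVG Y-down with viewBox height 108.131, so y_svg = 108.131 − y_machine; X carries over.

Run 1: the run's S227 means `#008000` (engrave). The run is open, so emit a `<polyline>` with points (Y-flipped): 211.284,67.282 253.894,76.201 183.632,81.565.

Run 2: power S618 maps to stroke `#000000` (score). The run returns to its start, so emit a `<polygon>` with points (Y-flipped): 286.625,13.886 133.748,102.535 175.732,65.327 181.093,93.686.

Run 3: power S227 maps to stroke `#008000` (engrave). The run is open, so emit a `<polyline>` with points (Y-flipped): 225.153,50.866 171.095,73.199.

Run 4: S227 ⇒ engrave layer `#008000`. The run is open, so emit a `<polyline>` with points (Y-flipped): 49.366,37.269 51.306,35.732 63.610,42.031 81.075,53.038 98.497,65.626 110.672,76.666 112.397,83.030.

Run 5: power S618 maps to stroke `#000000` (score). The run is open, so emit a `<polyline>` with points (Y-flipped): 43.986,70.089 21.534,32.354.

<svg xmlns="http://www.w3.org/2000/svg" width="300.445mm" height="108.131mm" viewBox="0 0 300.445 108.131">
  <polyline points="211.284,67.282 253.894,76.201 183.632,81.565" fill="none" stroke="#008000"/>
  <polygon points="286.625,13.886 133.748,102.535 175.732,65.327 181.093,93.686" fill="none" stroke="#000000"/>
  <polyline points="225.153,50.866 171.095,73.199" fill="none" stroke="#008000"/>
  <polyline points="49.366,37.269 51.306,35.732 63.610,42.031 81.075,53.038 98.497,65.626 110.672,76.666 112.397,83.030" fill="none" stroke="#008000"/>
  <polyline points="43.986,70.089 21.534,32.354" fill="none" stroke="#000000"/>
</svg>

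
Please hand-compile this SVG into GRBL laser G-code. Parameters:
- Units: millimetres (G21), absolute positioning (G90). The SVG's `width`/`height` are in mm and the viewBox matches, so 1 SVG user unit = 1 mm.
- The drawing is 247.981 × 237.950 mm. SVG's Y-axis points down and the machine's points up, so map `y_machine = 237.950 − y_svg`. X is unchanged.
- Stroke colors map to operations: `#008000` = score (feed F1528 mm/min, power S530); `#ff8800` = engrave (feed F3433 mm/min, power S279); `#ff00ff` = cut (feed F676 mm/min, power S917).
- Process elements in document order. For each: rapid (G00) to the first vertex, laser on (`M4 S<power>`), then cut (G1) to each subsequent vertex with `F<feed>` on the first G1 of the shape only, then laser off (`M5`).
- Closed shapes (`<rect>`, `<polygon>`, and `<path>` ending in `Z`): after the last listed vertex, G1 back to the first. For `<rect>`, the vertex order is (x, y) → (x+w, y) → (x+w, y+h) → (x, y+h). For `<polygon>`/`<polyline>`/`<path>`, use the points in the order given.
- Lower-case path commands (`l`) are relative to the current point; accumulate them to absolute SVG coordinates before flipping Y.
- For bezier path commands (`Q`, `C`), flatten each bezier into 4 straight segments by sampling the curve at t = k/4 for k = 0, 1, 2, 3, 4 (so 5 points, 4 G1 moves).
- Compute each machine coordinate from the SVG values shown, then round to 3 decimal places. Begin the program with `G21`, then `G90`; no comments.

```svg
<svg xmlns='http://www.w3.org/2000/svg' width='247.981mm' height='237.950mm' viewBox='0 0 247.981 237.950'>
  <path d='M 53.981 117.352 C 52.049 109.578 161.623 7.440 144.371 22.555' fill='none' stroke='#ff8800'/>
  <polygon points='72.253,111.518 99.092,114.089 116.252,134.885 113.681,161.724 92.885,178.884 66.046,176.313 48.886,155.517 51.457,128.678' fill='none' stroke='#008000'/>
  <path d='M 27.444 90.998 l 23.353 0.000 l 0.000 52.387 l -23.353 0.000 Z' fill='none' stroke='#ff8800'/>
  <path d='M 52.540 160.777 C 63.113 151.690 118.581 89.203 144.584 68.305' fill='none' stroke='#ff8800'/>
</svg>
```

Since the viewBox matches the mm dimensions, user units are millimetres directly. The only transform is the Y-flip y_m = 237.950 − y_svg.

Shape 1 is a cubic bezier drawn with `<path>`. Its stroke #ff8800 means engrave at S279, F3433. After flipping Y the toolpath is (53.981,120.598) → (69.715,140.815) → (104.921,176.580) → (137.254,208.053) → (144.371,215.395).

Shape 2 is a regular polygon drawn with `<polygon>`. Its stroke #008000 means score at S530, F1528. After flipping Y the toolpath is (72.253,126.432) → (99.092,123.861) → (116.252,103.065) → (113.681,76.226) → (92.885,59.066) → (66.046,61.637) → (48.886,82.433) → (51.457,109.272) → (72.253,126.432), returning to the start.

Shape 3 is a rectangle drawn with `<path>`. Its stroke #ff8800 means engrave at S279, F3433. After flipping Y the toolpath is (27.444,146.952) → (50.797,146.952) → (50.797,94.565) → (27.444,94.565) → (27.444,146.952), returning to the start.

Shape 4 is a cubic bezier drawn with `<path>`. Its stroke #ff8800 means engrave at S279, F3433. After flipping Y the toolpath is (52.540,77.173) → (67.726,92.517) → (92.776,118.980) → (120.719,147.658) → (144.584,169.645).

G21
G90
G00 X53.981 Y120.598
M4 S279
G1 X69.715 Y140.815 F3433
G1 X104.921 Y176.580
G1 X137.254 Y208.053
G1 X144.371 Y215.395
M5
G00 X72.253 Y126.432
M4 S530
G1 X99.092 Y123.861 F1528
G1 X116.252 Y103.065
G1 X113.681 Y76.226
G1 X92.885 Y59.066
G1 X66.046 Y61.637
G1 X48.886 Y82.433
G1 X51.457 Y109.272
G1 X72.253 Y126.432
M5
G00 X27.444 Y146.952
M4 S279
G1 X50.797 Y146.952 F3433
G1 X50.797 Y94.565
G1 X27.444 Y94.565
G1 X27.444 Y146.952
M5
G00 X52.540 Y77.173
M4 S279
G1 X67.726 Y92.517 F3433
G1 X92.776 Y118.980
G1 X120.719 Y147.658
G1 X144.584 Y169.645
M5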